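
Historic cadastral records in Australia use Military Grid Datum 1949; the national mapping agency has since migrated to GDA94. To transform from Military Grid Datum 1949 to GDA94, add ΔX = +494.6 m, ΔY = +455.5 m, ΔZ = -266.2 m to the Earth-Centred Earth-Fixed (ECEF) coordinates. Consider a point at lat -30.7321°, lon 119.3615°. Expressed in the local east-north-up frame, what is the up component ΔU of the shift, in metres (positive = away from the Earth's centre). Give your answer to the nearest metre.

ΔU = 269 m

At φ = -30.7321°, λ = 119.3615°: sin φ = -0.511025, cos φ = 0.859566, sin λ = 0.871543, cos λ = -0.490318.
ΔU = cos φ cos λ·ΔX + cos φ sin λ·ΔY + sin φ·ΔZ = (0.859566)(-0.490318)(494.6) + (0.859566)(0.871543)(455.5) + (-0.511025)(-266.2) = 268.82 m.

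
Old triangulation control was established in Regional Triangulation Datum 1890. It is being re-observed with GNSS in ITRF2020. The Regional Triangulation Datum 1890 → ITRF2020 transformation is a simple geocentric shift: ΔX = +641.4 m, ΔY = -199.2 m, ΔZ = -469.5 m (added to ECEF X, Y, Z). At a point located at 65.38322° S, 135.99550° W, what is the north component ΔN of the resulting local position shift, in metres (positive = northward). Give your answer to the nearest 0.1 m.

The local north axis is (−sin φ cos λ, −sin φ sin λ, cos φ), giving ΔN = -419.419 + 125.810 − 195.569 = -489.18 m.

ΔN = -489.2 m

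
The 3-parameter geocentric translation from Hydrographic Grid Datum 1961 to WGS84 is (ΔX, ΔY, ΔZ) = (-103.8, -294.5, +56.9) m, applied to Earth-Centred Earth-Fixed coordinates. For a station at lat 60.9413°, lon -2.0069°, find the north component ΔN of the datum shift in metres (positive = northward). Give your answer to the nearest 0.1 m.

ΔN = 109.3 m

The local north axis is (−sin φ cos λ, −sin φ sin λ, cos φ), giving ΔN = 90.678 − 9.015 + 27.637 = 109.30 m.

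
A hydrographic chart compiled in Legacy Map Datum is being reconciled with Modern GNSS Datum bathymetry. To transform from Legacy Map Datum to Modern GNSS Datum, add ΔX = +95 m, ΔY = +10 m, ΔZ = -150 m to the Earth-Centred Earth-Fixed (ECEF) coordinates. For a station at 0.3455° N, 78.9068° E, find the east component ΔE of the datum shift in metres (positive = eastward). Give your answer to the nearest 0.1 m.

ΔE = -91.3 m

The local east axis at (φ, λ) is (−sin λ, cos λ, 0), so ΔE = −sin(78.9068°)·95 + cos(78.9068°)·10 = -91.30 m.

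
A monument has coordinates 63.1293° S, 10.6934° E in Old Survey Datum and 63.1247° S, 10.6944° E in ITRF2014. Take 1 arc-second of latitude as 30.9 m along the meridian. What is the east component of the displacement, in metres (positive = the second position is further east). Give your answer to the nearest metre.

ΔE = 50 m

Δφ = -63.1247° − -63.1293° = +0.0046°; Δλ = 10.6944° − 10.6934° = +0.0010°.
1° of latitude = 3600 × 30.90 = 111240 m.
ΔN = Δφ × 111240 = 511.7 m; ΔE = Δλ × 111240 × cos(-63.1293°) = +0.0010 × 111240 × 0.451979 = 50.3 m.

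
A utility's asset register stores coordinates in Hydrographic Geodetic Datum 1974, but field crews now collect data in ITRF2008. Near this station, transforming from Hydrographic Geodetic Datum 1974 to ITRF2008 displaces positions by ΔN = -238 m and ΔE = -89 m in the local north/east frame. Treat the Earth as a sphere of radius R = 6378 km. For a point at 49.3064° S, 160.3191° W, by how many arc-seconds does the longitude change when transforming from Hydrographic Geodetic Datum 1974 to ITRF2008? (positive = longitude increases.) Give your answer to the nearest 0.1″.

At latitude -49.3064°, cos φ = 0.652014.
One radian of longitude at latitude φ spans R cos φ, so Δλ = ΔE / (R cos φ) = -89.0 / (6378000 × 0.652014) = -2.1402e-05 rad = -4.414″.

Δλ = -4.4″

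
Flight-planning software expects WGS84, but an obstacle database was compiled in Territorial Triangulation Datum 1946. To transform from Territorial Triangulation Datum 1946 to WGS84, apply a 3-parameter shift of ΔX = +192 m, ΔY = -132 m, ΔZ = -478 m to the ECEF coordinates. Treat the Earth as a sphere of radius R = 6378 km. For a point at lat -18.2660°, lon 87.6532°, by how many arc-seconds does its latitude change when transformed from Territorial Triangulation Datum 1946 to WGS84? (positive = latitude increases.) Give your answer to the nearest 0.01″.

sin φ = -0.313429, cos φ = 0.949612, sin λ = 0.999161, cos λ = 0.040948.
North component: ΔN = −sin φ cos λ·ΔX − sin φ sin λ·ΔY + cos φ·ΔZ = −(-0.313429)(0.040948)(192) − (-0.313429)(0.999161)(-132) + (0.949612)(-478) = -492.79 m.
1° of latitude spans πR/180 = 111317 m, so Δφ = -492.79 / 111317 × 3600 = -15.937″.

Δφ = -15.94″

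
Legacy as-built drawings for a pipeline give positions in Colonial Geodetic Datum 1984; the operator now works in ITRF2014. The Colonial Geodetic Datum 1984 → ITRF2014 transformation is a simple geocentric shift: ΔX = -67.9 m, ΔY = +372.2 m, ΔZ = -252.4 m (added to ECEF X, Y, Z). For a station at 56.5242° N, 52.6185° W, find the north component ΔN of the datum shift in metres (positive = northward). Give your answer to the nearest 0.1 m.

ΔN = 141.9 m

The local north axis is (−sin φ cos λ, −sin φ sin λ, cos φ), giving ΔN = 34.385 + 246.694 − 139.220 = 141.86 m.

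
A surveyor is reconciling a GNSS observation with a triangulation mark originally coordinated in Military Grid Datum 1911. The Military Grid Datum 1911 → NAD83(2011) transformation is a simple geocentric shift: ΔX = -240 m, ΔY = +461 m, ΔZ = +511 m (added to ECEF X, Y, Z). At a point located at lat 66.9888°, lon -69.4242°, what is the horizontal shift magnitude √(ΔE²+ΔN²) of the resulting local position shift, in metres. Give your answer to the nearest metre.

At φ = 66.9888°, λ = -69.4242°: sin φ = 0.920428, cos φ = 0.390911, sin λ = -0.936208, cos λ = 0.351446.
ΔE = −sin λ·ΔX + cos λ·ΔY = −(-0.936208)·(-240) + (0.351446)·(461) = -62.67 m.
ΔN = −sin φ cos λ·ΔX − sin φ sin λ·ΔY + cos φ·ΔZ = −(0.920428)(0.351446)(-240) − (0.920428)(-0.936208)(461) + (0.390911)(511) = 674.64 m.
Horizontal magnitude = √(ΔE² + ΔN²) = √((-62.67)² + 674.64²) = 677.55 m.

678 m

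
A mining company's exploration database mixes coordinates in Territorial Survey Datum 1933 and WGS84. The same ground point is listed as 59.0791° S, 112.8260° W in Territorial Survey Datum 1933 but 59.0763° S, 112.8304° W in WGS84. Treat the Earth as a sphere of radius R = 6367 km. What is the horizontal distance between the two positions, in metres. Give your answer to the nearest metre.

400 m

Δφ = -59.0763° − -59.0791° = +0.0028°; Δλ = -112.8304° − -112.8260° = -0.0044°.
1° along a meridian = πR/180 = 111125 m.
ΔN = Δφ × 111125 = 311.2 m; ΔE = Δλ × 111125 × cos(-59.0791°) = -0.0044 × 111125 × 0.513854 = -251.2 m.
Distance = √(ΔE² + ΔN²) = √((-251.2)² + 311.2²) = 399.9 m.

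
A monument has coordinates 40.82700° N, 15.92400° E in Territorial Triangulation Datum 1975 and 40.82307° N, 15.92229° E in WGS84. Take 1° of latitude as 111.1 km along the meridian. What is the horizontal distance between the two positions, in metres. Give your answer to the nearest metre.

460 m

Δφ = 40.82307° − 40.82700° = -0.00393°; Δλ = 15.92229° − 15.92400° = -0.00171°.
ΔN = Δφ × 111100 = -436.6 m; ΔE = Δλ × 111100 × cos(40.82700°) = -0.00171 × 111100 × 0.756687 = -143.8 m.
Distance = √(ΔE² + ΔN²) = √((-143.8)² + (-436.6)²) = 459.7 m.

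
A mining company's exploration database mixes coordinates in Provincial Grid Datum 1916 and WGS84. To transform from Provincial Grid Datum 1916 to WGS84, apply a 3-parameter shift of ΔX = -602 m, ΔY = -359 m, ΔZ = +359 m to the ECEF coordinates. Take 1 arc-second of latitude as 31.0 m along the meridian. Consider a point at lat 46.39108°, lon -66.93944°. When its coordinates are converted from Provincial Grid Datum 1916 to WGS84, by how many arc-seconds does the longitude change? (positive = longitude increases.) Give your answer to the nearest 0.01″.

Δλ = -32.48″

sin φ = 0.724064, cos φ = 0.689732, sin λ = -0.920091, cos λ = 0.391704.
East component: ΔE = −sin λ·ΔX + cos λ·ΔY = −(-0.920091)(-602) + (0.391704)(-359) = -694.52 m.
1° of latitude spans 3600 × 31.00 = 111600 m; at latitude φ, 1° of longitude spans that × cos φ = 76974.1 m, so Δλ = -694.52 / 76974.1 × 3600 = -32.482″.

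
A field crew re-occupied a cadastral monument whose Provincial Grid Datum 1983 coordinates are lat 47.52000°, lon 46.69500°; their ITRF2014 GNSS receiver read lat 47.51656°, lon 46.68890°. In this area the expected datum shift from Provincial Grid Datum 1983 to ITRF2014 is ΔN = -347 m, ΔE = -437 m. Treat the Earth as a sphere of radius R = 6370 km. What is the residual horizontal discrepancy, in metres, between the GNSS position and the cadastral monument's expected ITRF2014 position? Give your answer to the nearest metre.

41 m

Observed coordinate differences: Δφ = -0.00344°, Δλ = -0.00610°.
Converting to metres (1° lat = 111177 m, cos φ = 0.675333): observed ΔN = -382.5 m, observed ΔE = -458.0 m.
Subtracting the expected shift leaves a residual of -382.5 − (-347) = -35.5 m north and -458.0 − (-437) = -21.0 m east.
Residual distance = √((-35.5)² + (-21.0)²) = 41.2 m.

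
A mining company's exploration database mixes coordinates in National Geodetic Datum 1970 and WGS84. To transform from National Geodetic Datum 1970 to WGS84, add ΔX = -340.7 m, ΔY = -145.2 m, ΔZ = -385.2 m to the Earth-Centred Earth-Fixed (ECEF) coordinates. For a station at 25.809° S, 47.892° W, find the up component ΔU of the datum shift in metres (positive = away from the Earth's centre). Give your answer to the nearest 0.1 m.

ΔU = 59.0 m

The local up (radial) axis is (cos φ cos λ, cos φ sin λ, sin φ), giving ΔU = -205.662 + 96.976 + 167.705 = 59.02 m.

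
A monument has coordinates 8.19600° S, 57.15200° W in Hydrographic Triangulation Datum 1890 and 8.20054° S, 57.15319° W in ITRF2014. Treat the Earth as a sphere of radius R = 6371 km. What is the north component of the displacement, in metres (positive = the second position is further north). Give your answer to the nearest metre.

Δφ = -8.20054° − -8.19600° = -0.00454°; Δλ = -57.15319° − -57.15200° = -0.00119°.
1° along a meridian = πR/180 = 111195 m.
ΔN = Δφ × 111195 = -504.8 m; ΔE = Δλ × 111195 × cos(-8.19600°) = -0.00119 × 111195 × 0.989786 = -131.0 m.

ΔN = -505 m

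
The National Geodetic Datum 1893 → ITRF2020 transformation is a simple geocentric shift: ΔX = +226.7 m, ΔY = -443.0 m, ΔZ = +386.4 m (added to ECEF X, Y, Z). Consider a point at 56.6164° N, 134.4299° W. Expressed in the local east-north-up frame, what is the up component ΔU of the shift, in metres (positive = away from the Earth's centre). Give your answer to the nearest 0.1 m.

ΔU = 409.4 m

The local up (radial) axis is (cos φ cos λ, cos φ sin λ, sin φ), giving ΔU = -87.322 + 174.069 + 322.646 = 409.39 m.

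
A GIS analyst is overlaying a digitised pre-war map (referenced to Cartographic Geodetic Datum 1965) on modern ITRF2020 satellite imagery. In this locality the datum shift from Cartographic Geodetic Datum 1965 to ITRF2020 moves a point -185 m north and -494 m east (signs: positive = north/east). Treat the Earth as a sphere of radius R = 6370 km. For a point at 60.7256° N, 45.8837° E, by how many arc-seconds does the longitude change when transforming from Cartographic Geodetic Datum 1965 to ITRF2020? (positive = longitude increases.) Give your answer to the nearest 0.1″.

At latitude 60.7256°, cos φ = 0.488993.
One radian of longitude at latitude φ spans R cos φ, so Δλ = ΔE / (R cos φ) = -494.0 / (6370000 × 0.488993) = -1.5859e-04 rad = -32.712″.

Δλ = -32.7″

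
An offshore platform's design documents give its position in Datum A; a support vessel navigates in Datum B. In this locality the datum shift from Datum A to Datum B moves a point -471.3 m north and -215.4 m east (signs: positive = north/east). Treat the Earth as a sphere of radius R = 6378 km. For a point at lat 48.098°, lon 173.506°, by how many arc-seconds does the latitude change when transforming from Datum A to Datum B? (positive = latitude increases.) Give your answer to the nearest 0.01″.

Δφ = -15.24″

On a sphere of radius R, 1 rad of latitude = R, so Δφ = ΔN / R = -471.3 / 6378000 = -7.3895e-05 rad = -15.242″.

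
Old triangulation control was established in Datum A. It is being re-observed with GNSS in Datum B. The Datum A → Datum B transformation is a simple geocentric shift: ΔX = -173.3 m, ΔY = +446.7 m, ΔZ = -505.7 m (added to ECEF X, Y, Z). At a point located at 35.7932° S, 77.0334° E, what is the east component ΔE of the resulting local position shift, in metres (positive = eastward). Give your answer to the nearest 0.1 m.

At φ = -35.7932°, λ = 77.0334°: sin φ = -0.584861, cos φ = 0.811133, sin λ = 0.974501, cos λ = 0.224383.
ΔE = −sin λ·ΔX + cos λ·ΔY = −(0.974501)·(-173.3) + (0.224383)·(446.7) = 269.11 m.

ΔE = 269.1 m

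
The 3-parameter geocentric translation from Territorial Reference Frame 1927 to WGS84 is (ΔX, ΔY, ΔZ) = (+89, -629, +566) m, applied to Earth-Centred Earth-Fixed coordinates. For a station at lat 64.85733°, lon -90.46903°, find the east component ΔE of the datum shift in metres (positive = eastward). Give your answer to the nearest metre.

The local east axis at (φ, λ) is (−sin λ, cos λ, 0), so ΔE = −sin(-90.46903°)·89 + cos(-90.46903°)·(-629) = 94.15 m.

ΔE = 94 m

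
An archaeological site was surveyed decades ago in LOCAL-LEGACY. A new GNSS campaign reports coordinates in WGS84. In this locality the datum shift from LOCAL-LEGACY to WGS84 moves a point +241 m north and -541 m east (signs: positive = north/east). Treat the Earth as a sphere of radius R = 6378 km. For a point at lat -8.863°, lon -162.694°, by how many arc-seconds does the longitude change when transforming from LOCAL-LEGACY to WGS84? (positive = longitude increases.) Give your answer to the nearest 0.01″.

Δλ = -17.71″

At latitude -8.863°, cos φ = 0.988060.
One radian of longitude at latitude φ spans R cos φ, so Δλ = ΔE / (R cos φ) = -541.0 / (6378000 × 0.988060) = -8.5848e-05 rad = -17.707″.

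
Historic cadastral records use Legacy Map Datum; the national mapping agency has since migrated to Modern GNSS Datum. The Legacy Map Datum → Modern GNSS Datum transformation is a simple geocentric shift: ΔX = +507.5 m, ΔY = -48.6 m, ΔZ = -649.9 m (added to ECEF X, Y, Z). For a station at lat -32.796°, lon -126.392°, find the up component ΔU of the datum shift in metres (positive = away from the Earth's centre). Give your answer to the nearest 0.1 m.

At φ = -32.796°, λ = -126.392°: sin φ = -0.541650, cos φ = 0.840604, sin λ = -0.804977, cos λ = -0.593306.
ΔU = cos φ cos λ·ΔX + cos φ sin λ·ΔY + sin φ·ΔZ = (0.840604)(-0.593306)(507.5) + (0.840604)(-0.804977)(-48.6) + (-0.541650)(-649.9) = 131.80 m.

ΔU = 131.8 m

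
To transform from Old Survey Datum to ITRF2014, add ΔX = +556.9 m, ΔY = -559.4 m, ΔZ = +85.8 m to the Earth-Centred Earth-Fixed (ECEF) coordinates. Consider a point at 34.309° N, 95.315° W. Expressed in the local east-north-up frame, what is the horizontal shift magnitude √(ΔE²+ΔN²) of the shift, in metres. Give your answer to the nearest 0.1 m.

At φ = 34.309°, λ = -95.315°: sin φ = 0.563656, cos φ = 0.826010, sin λ = -0.995700, cos λ = -0.092631.
ΔE = −sin λ·ΔX + cos λ·ΔY = −(-0.995700)·(556.9) + (-0.092631)·(-559.4) = 606.32 m.
ΔN = −sin φ cos λ·ΔX − sin φ sin λ·ΔY + cos φ·ΔZ = −(0.563656)(-0.092631)(556.9) − (0.563656)(-0.995700)(-559.4) + (0.826010)(85.8) = -214.00 m.
Horizontal magnitude = √(ΔE² + ΔN²) = √(606.32² + (-214.00)²) = 642.98 m.

643.0 m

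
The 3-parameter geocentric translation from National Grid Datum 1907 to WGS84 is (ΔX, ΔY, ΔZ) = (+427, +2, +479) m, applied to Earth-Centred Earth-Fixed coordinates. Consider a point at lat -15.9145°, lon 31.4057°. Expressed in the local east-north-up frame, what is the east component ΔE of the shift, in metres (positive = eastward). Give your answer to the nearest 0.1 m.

ΔE = -220.8 m

At φ = -15.9145°, λ = 31.4057°: sin φ = -0.274203, cos φ = 0.961672, sin λ = 0.521095, cos λ = 0.853499.
ΔE = −sin λ·ΔX + cos λ·ΔY = −(0.521095)·(427) + (0.853499)·(2) = -220.80 m.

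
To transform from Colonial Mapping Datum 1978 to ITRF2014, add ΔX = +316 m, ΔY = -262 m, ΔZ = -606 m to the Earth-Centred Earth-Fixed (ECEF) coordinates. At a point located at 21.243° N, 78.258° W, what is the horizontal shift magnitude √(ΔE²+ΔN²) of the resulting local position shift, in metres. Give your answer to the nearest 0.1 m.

At φ = 21.243°, λ = -78.258°: sin φ = 0.362324, cos φ = 0.932052, sin λ = -0.979074, cos λ = 0.203505.
ΔE = −sin λ·ΔX + cos λ·ΔY = −(-0.979074)·(316) + (0.203505)·(-262) = 256.07 m.
ΔN = −sin φ cos λ·ΔX − sin φ sin λ·ΔY + cos φ·ΔZ = −(0.362324)(0.203505)(316) − (0.362324)(-0.979074)(-262) + (0.932052)(-606) = -681.07 m.
Horizontal magnitude = √(ΔE² + ΔN²) = √(256.07² + (-681.07)²) = 727.61 m.

727.6 m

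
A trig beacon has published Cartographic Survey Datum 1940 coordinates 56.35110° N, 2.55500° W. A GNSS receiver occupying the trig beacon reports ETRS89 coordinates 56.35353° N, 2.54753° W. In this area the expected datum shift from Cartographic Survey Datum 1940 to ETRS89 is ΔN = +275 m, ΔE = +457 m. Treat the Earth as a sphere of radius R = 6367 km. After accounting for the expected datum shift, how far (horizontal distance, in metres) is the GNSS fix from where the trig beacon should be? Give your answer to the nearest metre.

Observed coordinate differences: Δφ = +0.00243°, Δλ = +0.00747°.
Converting to metres (1° lat = 111125 m, cos φ = 0.554102): observed ΔN = 270.0 m, observed ΔE = 460.0 m.
Subtracting the expected shift leaves a residual of 270.0 − (275) = -5.0 m north and 460.0 − (457) = 3.0 m east.
Residual distance = √((-5.0)² + 3.0²) = 5.8 m.

6 m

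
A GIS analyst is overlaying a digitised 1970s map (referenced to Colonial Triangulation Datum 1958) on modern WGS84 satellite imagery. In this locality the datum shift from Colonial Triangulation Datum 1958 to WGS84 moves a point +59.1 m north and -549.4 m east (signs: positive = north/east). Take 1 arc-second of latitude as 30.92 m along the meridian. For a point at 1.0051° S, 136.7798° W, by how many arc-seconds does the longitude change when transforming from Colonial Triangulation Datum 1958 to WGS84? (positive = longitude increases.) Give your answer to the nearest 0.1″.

Δλ = -17.8″

At latitude -1.0051°, cos φ = 0.999846.
1″ of longitude at this latitude = 30.92 × cos φ = 30.9152 m, so Δλ = -549.4 / 30.9152 = -17.771″.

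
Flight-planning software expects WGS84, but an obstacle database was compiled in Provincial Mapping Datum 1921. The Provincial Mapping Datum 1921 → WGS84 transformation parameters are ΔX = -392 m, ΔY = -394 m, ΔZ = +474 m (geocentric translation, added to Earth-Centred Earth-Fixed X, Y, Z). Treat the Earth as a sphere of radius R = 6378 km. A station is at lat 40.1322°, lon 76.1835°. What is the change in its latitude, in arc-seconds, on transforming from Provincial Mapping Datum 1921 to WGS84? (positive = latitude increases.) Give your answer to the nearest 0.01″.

sin φ = 0.644553, cos φ = 0.764559, sin λ = 0.971066, cos λ = 0.238813.
North component: ΔN = −sin φ cos λ·ΔX − sin φ sin λ·ΔY + cos φ·ΔZ = −(0.644553)(0.238813)(-392) − (0.644553)(0.971066)(-394) + (0.764559)(474) = 669.35 m.
1° of latitude spans πR/180 = 111317 m, so Δφ = 669.35 / 111317 × 3600 = 21.647″.

Δφ = 21.65″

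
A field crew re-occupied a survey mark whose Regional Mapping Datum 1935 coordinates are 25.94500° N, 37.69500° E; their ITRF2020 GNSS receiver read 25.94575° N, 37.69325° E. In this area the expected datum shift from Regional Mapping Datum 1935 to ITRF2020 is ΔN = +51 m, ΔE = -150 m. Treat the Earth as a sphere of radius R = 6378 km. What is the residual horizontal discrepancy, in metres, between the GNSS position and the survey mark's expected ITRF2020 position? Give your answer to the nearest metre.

Observed coordinate differences: Δφ = +0.00075°, Δλ = -0.00175°.
Converting to metres (1° lat = 111317 m, cos φ = 0.899214): observed ΔN = 83.5 m, observed ΔE = -175.2 m.
Subtracting the expected shift leaves a residual of 83.5 − (51) = 32.5 m north and -175.2 − (-150) = -25.2 m east.
Residual distance = √(32.5² + (-25.2)²) = 41.1 m.

41 m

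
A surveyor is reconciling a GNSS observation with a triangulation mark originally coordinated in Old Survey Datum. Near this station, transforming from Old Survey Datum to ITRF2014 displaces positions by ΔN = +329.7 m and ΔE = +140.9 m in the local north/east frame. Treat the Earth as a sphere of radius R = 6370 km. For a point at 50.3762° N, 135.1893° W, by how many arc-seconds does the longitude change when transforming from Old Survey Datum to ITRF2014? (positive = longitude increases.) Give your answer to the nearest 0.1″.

Δλ = 7.2″

At latitude 50.3762°, cos φ = 0.637744.
One radian of longitude at latitude φ spans R cos φ, so Δλ = ΔE / (R cos φ) = 140.9 / (6370000 × 0.637744) = 3.4684e-05 rad = 7.154″.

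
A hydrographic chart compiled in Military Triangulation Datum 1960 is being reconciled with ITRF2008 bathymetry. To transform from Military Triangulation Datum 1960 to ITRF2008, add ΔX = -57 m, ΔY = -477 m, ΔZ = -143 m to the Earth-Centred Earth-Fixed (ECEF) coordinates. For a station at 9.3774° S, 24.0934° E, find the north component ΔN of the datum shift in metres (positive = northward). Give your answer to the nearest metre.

ΔN = -181 m

At φ = -9.3774°, λ = 24.0934°: sin φ = -0.162937, cos φ = 0.986637, sin λ = 0.408225, cos λ = 0.912881.
ΔN = −sin φ cos λ·ΔX − sin φ sin λ·ΔY + cos φ·ΔZ = −(-0.162937)(0.912881)(-57) − (-0.162937)(0.408225)(-477) + (0.986637)(-143) = -181.29 m.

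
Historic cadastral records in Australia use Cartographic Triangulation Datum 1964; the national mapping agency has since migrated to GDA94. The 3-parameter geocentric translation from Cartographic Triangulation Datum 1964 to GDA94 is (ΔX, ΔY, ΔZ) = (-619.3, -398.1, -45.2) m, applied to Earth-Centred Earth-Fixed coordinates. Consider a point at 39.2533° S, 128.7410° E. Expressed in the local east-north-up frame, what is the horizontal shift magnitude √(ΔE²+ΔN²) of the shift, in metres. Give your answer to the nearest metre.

732 m

The local east axis at (φ, λ) is (−sin λ, cos λ, 0), so ΔE = −sin(128.7410°)·(-619.3) + cos(128.7410°)·(-398.1) = 732.17 m.
The local north axis is (−sin φ cos λ, −sin φ sin λ, cos φ), giving ΔN = 245.228 − 196.476 − 35.001 = 13.75 m.
Horizontal magnitude = √(ΔE² + ΔN²) = √(732.17² + 13.75²) = 732.30 m.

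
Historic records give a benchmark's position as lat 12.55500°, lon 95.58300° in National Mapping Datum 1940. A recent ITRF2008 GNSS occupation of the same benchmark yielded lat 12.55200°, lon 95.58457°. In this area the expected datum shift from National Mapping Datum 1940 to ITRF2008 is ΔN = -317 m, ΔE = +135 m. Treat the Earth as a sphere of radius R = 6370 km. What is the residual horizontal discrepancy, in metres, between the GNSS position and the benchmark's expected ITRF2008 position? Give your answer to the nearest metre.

39 m

Observed coordinate differences: Δφ = -0.00300°, Δλ = +0.00157°.
Converting to metres (1° lat = 111177 m, cos φ = 0.976088): observed ΔN = -333.5 m, observed ΔE = 170.4 m.
Subtracting the expected shift leaves a residual of -333.5 − (-317) = -16.5 m north and 170.4 − (135) = 35.4 m east.
Residual distance = √((-16.5)² + 35.4²) = 39.0 m.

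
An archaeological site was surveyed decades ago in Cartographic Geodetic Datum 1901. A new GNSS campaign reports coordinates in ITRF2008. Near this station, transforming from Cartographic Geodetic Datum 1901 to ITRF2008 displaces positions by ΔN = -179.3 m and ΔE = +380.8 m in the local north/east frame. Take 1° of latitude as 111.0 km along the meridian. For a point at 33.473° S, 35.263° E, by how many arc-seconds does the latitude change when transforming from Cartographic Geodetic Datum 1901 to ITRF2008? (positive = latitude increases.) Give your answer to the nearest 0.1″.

Δφ = -5.8″

1° of latitude = 111.0 km, so Δφ = -179.3 / 111000 = -0.0016153° = -5.815″.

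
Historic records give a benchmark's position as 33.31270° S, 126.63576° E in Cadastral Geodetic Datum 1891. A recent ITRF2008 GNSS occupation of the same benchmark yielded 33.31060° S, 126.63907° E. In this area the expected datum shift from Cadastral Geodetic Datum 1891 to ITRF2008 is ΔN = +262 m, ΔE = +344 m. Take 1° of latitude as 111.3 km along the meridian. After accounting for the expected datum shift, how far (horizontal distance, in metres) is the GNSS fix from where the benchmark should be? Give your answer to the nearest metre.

Observed coordinate differences: Δφ = +0.00210°, Δλ = +0.00331°.
Converting to metres (1° lat = 111300 m, cos φ = 0.835686): observed ΔN = 233.7 m, observed ΔE = 307.9 m.
Subtracting the expected shift leaves a residual of 233.7 − (262) = -28.3 m north and 307.9 − (344) = -36.1 m east.
Residual distance = √((-28.3)² + (-36.1)²) = 45.9 m.

46 m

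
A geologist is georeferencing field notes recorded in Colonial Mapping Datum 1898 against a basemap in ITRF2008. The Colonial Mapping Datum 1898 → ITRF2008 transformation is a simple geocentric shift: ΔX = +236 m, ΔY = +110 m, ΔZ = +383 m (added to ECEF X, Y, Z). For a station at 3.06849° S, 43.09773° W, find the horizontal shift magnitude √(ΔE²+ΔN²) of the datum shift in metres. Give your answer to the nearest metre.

457 m

At φ = -3.06849°, λ = -43.09773°: sin φ = -0.053530, cos φ = 0.998566, sin λ = -0.683245, cos λ = 0.730189.
ΔE = −sin λ·ΔX + cos λ·ΔY = −(-0.683245)·(236) + (0.730189)·(110) = 241.57 m.
ΔN = −sin φ cos λ·ΔX − sin φ sin λ·ΔY + cos φ·ΔZ = −(-0.053530)(0.730189)(236) − (-0.053530)(-0.683245)(110) + (0.998566)(383) = 387.65 m.
Horizontal magnitude = √(ΔE² + ΔN²) = √(241.57² + 387.65²) = 456.76 m.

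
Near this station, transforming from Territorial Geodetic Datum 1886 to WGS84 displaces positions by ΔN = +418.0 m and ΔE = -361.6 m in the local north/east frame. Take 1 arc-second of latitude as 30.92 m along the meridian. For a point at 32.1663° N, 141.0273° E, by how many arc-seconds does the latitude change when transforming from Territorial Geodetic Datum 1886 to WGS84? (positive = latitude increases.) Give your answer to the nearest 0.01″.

1″ of latitude = 30.92 m, so Δφ = 418.0 / 30.92 = 13.519″.

Δφ = 13.52″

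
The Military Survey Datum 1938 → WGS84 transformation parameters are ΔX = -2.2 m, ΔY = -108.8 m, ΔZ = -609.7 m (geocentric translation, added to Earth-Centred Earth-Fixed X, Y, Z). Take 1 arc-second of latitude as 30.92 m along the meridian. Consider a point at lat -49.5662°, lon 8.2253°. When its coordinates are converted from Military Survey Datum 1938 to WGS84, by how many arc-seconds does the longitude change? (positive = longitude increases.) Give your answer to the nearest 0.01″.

sin φ = -0.761156, cos φ = 0.648569, sin λ = 0.143066, cos λ = 0.989713.
East component: ΔE = −sin λ·ΔX + cos λ·ΔY = −(0.143066)(-2.2) + (0.989713)(-108.8) = -107.37 m.
1° of latitude spans 3600 × 30.92 = 111312 m; at latitude φ, 1° of longitude spans that × cos φ = 72193.5 m, so Δλ = -107.37 / 72193.5 × 3600 = -5.354″.

Δλ = -5.35″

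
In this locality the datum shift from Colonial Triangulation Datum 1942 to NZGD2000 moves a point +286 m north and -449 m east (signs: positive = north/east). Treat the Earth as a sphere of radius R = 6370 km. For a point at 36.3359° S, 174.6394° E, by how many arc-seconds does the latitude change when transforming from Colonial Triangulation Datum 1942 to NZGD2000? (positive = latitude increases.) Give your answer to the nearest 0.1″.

Δφ = 9.3″

On a sphere of radius R, 1 rad of latitude = R, so Δφ = ΔN / R = 286.0 / 6370000 = 4.4898e-05 rad = 9.261″.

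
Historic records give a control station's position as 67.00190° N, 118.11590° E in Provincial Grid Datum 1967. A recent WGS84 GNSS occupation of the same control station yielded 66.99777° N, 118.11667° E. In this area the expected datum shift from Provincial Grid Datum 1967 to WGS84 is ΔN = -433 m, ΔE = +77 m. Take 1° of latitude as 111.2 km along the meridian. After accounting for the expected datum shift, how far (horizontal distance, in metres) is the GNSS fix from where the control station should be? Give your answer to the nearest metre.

Observed coordinate differences: Δφ = -0.00413°, Δλ = +0.00077°.
Converting to metres (1° lat = 111200 m, cos φ = 0.390701): observed ΔN = -459.3 m, observed ΔE = 33.5 m.
Subtracting the expected shift leaves a residual of -459.3 − (-433) = -26.3 m north and 33.5 − (77) = -43.5 m east.
Residual distance = √((-26.3)² + (-43.5)²) = 50.8 m.

51 m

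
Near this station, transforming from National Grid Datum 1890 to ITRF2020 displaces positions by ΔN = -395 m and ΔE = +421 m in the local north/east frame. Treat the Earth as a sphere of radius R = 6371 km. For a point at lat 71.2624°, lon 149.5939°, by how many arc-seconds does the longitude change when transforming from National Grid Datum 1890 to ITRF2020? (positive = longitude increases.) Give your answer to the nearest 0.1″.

At latitude 71.2624°, cos φ = 0.321235.
One radian of longitude at latitude φ spans R cos φ, so Δλ = ΔE / (R cos φ) = 421.0 / (6371000 × 0.321235) = 2.0571e-04 rad = 42.430″.

Δλ = 42.4″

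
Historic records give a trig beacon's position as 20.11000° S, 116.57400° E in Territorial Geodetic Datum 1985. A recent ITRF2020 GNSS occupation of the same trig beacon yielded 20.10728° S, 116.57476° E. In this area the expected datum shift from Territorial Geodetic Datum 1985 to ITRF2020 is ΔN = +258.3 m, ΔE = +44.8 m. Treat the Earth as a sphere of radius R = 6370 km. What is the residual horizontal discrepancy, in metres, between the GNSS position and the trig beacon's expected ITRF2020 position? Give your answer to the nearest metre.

56 m

Observed coordinate differences: Δφ = +0.00272°, Δλ = +0.00076°.
Converting to metres (1° lat = 111177 m, cos φ = 0.939034): observed ΔN = 302.4 m, observed ΔE = 79.3 m.
Subtracting the expected shift leaves a residual of 302.4 − (258.3) = 44.1 m north and 79.3 − (44.8) = 34.5 m east.
Residual distance = √(44.1² + 34.5²) = 56.0 m.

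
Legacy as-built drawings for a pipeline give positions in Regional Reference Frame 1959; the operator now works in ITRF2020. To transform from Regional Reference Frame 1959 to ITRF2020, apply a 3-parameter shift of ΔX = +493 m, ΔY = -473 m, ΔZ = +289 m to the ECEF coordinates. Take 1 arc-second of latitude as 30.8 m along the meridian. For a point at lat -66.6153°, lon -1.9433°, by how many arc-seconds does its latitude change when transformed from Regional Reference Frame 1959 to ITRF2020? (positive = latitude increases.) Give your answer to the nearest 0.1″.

Δφ = 18.9″

sin φ = -0.917861, cos φ = 0.396903, sin λ = -0.033910, cos λ = 0.999425.
North component: ΔN = −sin φ cos λ·ΔX − sin φ sin λ·ΔY + cos φ·ΔZ = −(-0.917861)(0.999425)(493) − (-0.917861)(-0.033910)(-473) + (0.396903)(289) = 581.67 m.
1° of latitude spans 3600 × 30.80 = 110880 m, so Δφ = 581.67 / 110880 × 3600 = 18.885″.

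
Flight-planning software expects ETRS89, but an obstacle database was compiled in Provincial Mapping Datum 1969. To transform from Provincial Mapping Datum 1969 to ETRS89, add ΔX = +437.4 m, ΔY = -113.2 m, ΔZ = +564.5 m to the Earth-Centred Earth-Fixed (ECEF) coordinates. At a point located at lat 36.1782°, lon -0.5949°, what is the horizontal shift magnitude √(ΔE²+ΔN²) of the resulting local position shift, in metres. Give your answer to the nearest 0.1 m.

224.8 m

The local east axis at (φ, λ) is (−sin λ, cos λ, 0), so ΔE = −sin(-0.5949°)·437.4 + cos(-0.5949°)·(-113.2) = -108.65 m.
The local north axis is (−sin φ cos λ, −sin φ sin λ, cos φ), giving ΔN = -258.183 − 0.694 + 455.656 = 196.78 m.
Horizontal magnitude = √(ΔE² + ΔN²) = √((-108.65)² + 196.78²) = 224.78 m.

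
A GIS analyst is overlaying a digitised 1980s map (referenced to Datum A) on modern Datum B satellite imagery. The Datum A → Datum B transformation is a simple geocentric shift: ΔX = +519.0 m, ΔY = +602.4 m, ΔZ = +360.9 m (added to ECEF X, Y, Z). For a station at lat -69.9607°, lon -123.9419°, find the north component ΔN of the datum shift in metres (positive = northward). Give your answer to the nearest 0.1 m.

ΔN = -618.1 m

At φ = -69.9607°, λ = -123.9419°: sin φ = -0.939458, cos φ = 0.342665, sin λ = -0.829604, cos λ = -0.558352.
ΔN = −sin φ cos λ·ΔX − sin φ sin λ·ΔY + cos φ·ΔZ = −(-0.939458)(-0.558352)(519.0) − (-0.939458)(-0.829604)(602.4) + (0.342665)(360.9) = -618.07 m.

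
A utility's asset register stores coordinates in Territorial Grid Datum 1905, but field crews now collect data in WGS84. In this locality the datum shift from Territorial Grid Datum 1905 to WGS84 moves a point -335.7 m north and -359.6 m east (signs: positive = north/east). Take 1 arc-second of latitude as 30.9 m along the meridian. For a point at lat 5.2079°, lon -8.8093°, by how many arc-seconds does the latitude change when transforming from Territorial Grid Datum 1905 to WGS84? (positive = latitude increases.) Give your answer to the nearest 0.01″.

1″ of latitude = 30.90 m, so Δφ = -335.7 / 30.90 = -10.864″.

Δφ = -10.86″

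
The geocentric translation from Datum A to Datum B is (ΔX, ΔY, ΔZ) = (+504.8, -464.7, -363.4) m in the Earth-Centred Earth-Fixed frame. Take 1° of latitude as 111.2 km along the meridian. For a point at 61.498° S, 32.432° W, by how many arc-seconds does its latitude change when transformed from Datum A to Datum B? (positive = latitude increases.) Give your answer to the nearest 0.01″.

Δφ = 13.60″

sin φ = -0.878800, cos φ = 0.477189, sin λ = -0.536298, cos λ = 0.844029.
North component: ΔN = −sin φ cos λ·ΔX − sin φ sin λ·ΔY + cos φ·ΔZ = −(-0.878800)(0.844029)(504.8) − (-0.878800)(-0.536298)(-464.7) + (0.477189)(-363.4) = 420.03 m.
1° of latitude spans 111200 m, so Δφ = 420.03 / 111200 × 3600 = 13.598″.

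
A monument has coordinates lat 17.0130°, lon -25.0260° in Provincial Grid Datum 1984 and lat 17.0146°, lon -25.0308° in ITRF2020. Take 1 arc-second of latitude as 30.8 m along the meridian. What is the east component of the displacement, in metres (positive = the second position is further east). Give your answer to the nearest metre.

Δφ = 17.0146° − 17.0130° = +0.0016°; Δλ = -25.0308° − -25.0260° = -0.0048°.
1° of latitude = 3600 × 30.80 = 110880 m.
ΔN = Δφ × 110880 = 177.4 m; ΔE = Δλ × 110880 × cos(17.0130°) = -0.0048 × 110880 × 0.956238 = -508.9 m.

ΔE = -509 m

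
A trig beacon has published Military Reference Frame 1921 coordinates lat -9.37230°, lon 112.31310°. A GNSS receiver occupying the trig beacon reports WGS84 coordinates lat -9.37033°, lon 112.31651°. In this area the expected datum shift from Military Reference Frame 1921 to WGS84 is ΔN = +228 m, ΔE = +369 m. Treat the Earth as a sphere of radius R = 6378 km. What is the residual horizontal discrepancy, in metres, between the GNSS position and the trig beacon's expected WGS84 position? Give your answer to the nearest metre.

Observed coordinate differences: Δφ = +0.00197°, Δλ = +0.00341°.
Converting to metres (1° lat = 111317 m, cos φ = 0.986651): observed ΔN = 219.3 m, observed ΔE = 374.5 m.
Subtracting the expected shift leaves a residual of 219.3 − (228) = -8.7 m north and 374.5 − (369) = 5.5 m east.
Residual distance = √((-8.7)² + 5.5²) = 10.3 m.

10 m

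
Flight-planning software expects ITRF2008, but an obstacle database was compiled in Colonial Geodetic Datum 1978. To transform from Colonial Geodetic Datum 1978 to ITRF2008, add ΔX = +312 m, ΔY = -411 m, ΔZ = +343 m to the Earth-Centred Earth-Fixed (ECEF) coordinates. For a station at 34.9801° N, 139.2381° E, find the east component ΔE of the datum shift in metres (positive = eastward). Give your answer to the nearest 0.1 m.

The local east axis at (φ, λ) is (−sin λ, cos λ, 0), so ΔE = −sin(139.2381°)·312 + cos(139.2381°)·(-411) = 107.59 m.

ΔE = 107.6 m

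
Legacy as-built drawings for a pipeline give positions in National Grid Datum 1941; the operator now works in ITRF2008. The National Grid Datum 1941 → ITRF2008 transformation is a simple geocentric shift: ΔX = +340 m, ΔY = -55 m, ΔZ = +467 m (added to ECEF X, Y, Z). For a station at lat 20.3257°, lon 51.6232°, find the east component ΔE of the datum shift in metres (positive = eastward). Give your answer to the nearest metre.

The local east axis at (φ, λ) is (−sin λ, cos λ, 0), so ΔE = −sin(51.6232°)·340 + cos(51.6232°)·(-55) = -300.69 m.

ΔE = -301 m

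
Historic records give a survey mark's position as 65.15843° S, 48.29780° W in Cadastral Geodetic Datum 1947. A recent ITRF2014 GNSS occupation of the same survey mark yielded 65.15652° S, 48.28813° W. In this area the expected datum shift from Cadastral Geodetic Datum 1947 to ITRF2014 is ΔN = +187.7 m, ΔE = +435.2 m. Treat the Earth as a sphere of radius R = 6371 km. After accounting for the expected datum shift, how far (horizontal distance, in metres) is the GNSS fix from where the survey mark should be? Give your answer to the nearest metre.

30 m

Observed coordinate differences: Δφ = +0.00191°, Δλ = +0.00967°.
Converting to metres (1° lat = 111195 m, cos φ = 0.420111): observed ΔN = 212.4 m, observed ΔE = 451.7 m.
Subtracting the expected shift leaves a residual of 212.4 − (187.7) = 24.7 m north and 451.7 − (435.2) = 16.5 m east.
Residual distance = √(24.7² + 16.5²) = 29.7 m.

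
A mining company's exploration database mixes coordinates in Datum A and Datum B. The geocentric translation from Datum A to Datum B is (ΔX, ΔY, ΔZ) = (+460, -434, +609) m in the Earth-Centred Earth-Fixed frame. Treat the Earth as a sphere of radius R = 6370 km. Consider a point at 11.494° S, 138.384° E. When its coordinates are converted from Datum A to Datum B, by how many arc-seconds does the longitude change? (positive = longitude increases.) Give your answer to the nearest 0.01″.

sin φ = -0.199265, cos φ = 0.979946, sin λ = 0.664135, cos λ = -0.747613.
East component: ΔE = −sin λ·ΔX + cos λ·ΔY = −(0.664135)(460) + (-0.747613)(-434) = 18.96 m.
1° of latitude spans πR/180 = 111177 m; at latitude φ, 1° of longitude spans that × cos φ = 108947.9 m, so Δλ = 18.96 / 108947.9 × 3600 = 0.627″.

Δλ = 0.63″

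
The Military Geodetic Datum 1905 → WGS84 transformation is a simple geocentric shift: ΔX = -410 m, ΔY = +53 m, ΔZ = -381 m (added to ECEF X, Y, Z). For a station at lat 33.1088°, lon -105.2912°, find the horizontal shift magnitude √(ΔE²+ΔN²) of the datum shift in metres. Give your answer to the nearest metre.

539 m

The local east axis at (φ, λ) is (−sin λ, cos λ, 0), so ΔE = −sin(-105.2912°)·(-410) + cos(-105.2912°)·53 = -409.46 m.
The local north axis is (−sin φ cos λ, −sin φ sin λ, cos φ), giving ΔN = -59.062 + 27.925 − 319.139 = -350.28 m.
Horizontal magnitude = √(ΔE² + ΔN²) = √((-409.46)² + (-350.28)²) = 538.84 m.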